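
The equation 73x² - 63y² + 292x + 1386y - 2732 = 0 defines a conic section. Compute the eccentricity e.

e = 2√2482/73

Group the x- and y-terms: 73(x² + 4x) -63(y² - 22y) = 2732
73(x + 2)² -63(y - 11)² = 2732 + 292 - 7623 = -4599
Divide through by -4599 to get (y - 11)²/73 - (x + 2)²/63 = 1.
Hyperbola, center (-2, 11), transverse axis vertical; a² = 73, b² = 63.
c² = a² + b² = 136, so c = 2√34.
e = c/a = 2√34/√73 = 2√2482/73.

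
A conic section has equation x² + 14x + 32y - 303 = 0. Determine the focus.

(-7, 3)

Only x is squared. Complete the square in x: (x + 7)² = -32(y - 11).
Vertex (-7, 11); 4p = -32 so p = -8. Opens down.
Focus is p units from the vertex along the axis: (h, k + p).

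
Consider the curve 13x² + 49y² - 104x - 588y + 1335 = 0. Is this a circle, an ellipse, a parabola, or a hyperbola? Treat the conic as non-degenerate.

ellipse

No xy term. Coefficients of x² and y² are A = 13, C = 49.
A and C have the same sign but A ≠ C ⇒ ellipse.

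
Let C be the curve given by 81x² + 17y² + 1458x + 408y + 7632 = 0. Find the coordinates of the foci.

(-9, -20) and (-9, -4)

Rearranging, 81(x² + 18x) + 17(y² + 24y) = -7632.
Complete the square: 81(x + 9)² + 17(y + 12)² = -7632 + 6561 + 2448 = 1377
Divide through by 1377 to get (x + 9)²/17 + (y + 12)²/81 = 1.
Ellipse, center (-9, -12), major axis vertical; a² = 81, b² = 17.
c² = a² - b² = 81 - 17 = 64, so c = 8.
Foci lie on the vertical axis through the center: (h, k ± c).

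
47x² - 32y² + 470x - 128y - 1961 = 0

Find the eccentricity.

e = √158/8

Collect terms: 47(x² + 10x) -32(y² + 4y) = 1961
Completing the square gives 47(x + 5)² -32(y + 2)² = 1961 + 1175 - 128 = 3008.
Divide through by 3008 to get (x + 5)²/64 - (y + 2)²/94 = 1.
Hyperbola, center (-5, -2), transverse axis horizontal; a² = 64, b² = 94.
c² = a² + b² = 158, so c = √158.
e = c/a = √158/8.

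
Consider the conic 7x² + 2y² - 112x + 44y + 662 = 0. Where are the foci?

(8, -11 - √10) and (8, -11 + √10)

Group the x- and y-terms: 7(x² - 16x) + 2(y² + 22y) = -662
Complete the square in x and y: 7(x - 8)² + 2(y + 11)² = -662 + 448 + 242 = 28
Divide by 28: (x - 8)²/4 + (y + 11)²/14 = 1
Ellipse, center (8, -11), major axis vertical; a² = 14, b² = 4.
c² = a² - b² = 14 - 4 = 10, so c = √10.
Foci lie on the vertical axis through the center: (h, k ± c).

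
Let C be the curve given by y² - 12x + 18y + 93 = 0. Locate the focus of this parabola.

(4, -9)

Only y is squared. Complete the square in y: (y + 9)² = 12(x - 1).
Vertex (1, -9); 4p = 12 so p = 3. Opens right.
Focus is p units from the vertex along the axis: (h + p, k).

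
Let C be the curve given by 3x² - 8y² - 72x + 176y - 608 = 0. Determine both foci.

(12 - √33, 11) and (12 + √33, 11)

Group: 3(x² - 24x) -8(y² - 22y) = 608
3(x - 12)² -8(y - 11)² = 608 + 432 - 968 = 72
Divide through by 72 to get (x - 12)²/24 - (y - 11)²/9 = 1.
Hyperbola, center (12, 11), transverse axis horizontal; a² = 24, b² = 9.
c² = a² + b² = 24 + 9 = 33, so c = √33.
Foci lie on the horizontal axis through the center: (h ± c, k).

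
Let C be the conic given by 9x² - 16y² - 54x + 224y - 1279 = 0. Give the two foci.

(-7, 7) and (13, 7)

9(x² - 6x) -16(y² - 14y) = 1279
Complete the square in x and y: 9(x - 3)² -16(y - 7)² = 1279 + 81 - 784 = 576
Divide through by 576 to get (x - 3)²/64 - (y - 7)²/36 = 1.
Hyperbola, center (3, 7), transverse axis horizontal; a² = 64, b² = 36.
c² = a² + b² = 64 + 36 = 100, so c = 10.
Foci lie on the horizontal axis through the center: (h ± c, k).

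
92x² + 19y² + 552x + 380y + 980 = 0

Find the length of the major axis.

4√23

Group the x- and y-terms: 92(x² + 6x) + 19(y² + 20y) = -980
Complete the square: 92(x + 3)² + 19(y + 10)² = -980 + 828 + 1900 = 1748
Dividing both sides by 1748: (x + 3)²/19 + (y + 10)²/92 = 1
Ellipse, center (-3, -10), major axis vertical; a² = 92, b² = 19.
a² = 92 so a = 2√23; the major axis has length 2a = 4√23.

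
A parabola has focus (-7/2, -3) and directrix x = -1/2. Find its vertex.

The vertex is the midpoint between the focus and the directrix along the axis of symmetry.
Axis is horizontal (directrix is vertical). Vertex x-coordinate = (-7/2 + (-1/2))/2 = -2; y-coordinate = -3.

(-2, -3)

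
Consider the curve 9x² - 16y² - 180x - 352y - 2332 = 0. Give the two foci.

(-5, -11) and (25, -11)

Collect terms: 9(x² - 20x) -16(y² + 22y) = 2332
Completing the square gives 9(x - 10)² -16(y + 11)² = 2332 + 900 - 1936 = 1296.
Dividing both sides by 1296: (x - 10)²/144 - (y + 11)²/81 = 1
Hyperbola, center (10, -11), transverse axis horizontal; a² = 144, b² = 81.
c² = a² + b² = 144 + 81 = 225, so c = 15.
Foci lie on the horizontal axis through the center: (h ± c, k).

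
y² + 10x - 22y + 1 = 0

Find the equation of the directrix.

Only y is squared. Complete the square in y: (y - 11)² = -10(x - 12).
Vertex (12, 11); 4p = -10 so p = -5/2. Opens left.
Directrix is the vertical line x = h − p = 12 − (-5/2) = 29/2.

x = 29/2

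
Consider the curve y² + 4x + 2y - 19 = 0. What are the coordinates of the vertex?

Only y is squared. Complete the square in y: (y + 1)² = -4(x - 5).
Vertex (5, -1); 4p = -4 so p = -1. Opens left.

(5, -1)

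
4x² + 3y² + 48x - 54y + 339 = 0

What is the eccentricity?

e = 1/2

Collect terms: 4(x² + 12x) + 3(y² - 18y) = -339
Complete the square in x and y: 4(x + 6)² + 3(y - 9)² = -339 + 144 + 243 = 48
Dividing both sides by 48: (x + 6)²/12 + (y - 9)²/16 = 1
Ellipse, center (-6, 9), major axis vertical; a² = 16, b² = 12.
c² = a² - b² = 4, so c = 2.
e = c/a = 2/4 = 1/2.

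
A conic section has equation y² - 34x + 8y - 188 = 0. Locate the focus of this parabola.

Only y is squared. Complete the square in y: (y + 4)² = 34(x + 6).
Vertex (-6, -4); 4p = 34 so p = 17/2. Opens right.
Focus is p units from the vertex along the axis: (h + p, k).

(5/2, -4)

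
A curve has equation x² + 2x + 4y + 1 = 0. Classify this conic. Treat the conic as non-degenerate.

No xy term. Coefficients of x² and y² are A = 1, C = 0.
Exactly one squared variable ⇒ parabola.

parabola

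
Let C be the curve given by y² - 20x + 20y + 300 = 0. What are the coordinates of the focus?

Only y is squared. Complete the square in y: (y + 10)² = 20(x - 10).
Vertex (10, -10); 4p = 20 so p = 5. Opens right.
Focus is p units from the vertex along the axis: (h + p, k).

(15, -10)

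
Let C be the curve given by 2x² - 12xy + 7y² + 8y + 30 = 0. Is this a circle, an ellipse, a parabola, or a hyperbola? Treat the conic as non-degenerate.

hyperbola

A = 2, B = -12, C = 7.
Discriminant B² − 4AC = (-12)² − 4·2·7 = 88.
B² − 4AC > 0 ⇒ hyperbola.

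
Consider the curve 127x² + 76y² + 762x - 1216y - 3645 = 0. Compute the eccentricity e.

e = √6477/127

Group: 127(x² + 6x) + 76(y² - 16y) = 3645
127(x + 3)² + 76(y - 8)² = 3645 + 1143 + 4864 = 9652
Divide through by 9652 to get (x + 3)²/76 + (y - 8)²/127 = 1.
Ellipse, center (-3, 8), major axis vertical; a² = 127, b² = 76.
c² = a² - b² = 51, so c = √51.
e = c/a = √51/√127 = √6477/127.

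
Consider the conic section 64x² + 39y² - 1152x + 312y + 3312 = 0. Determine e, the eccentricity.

Group: 64(x² - 18x) + 39(y² + 8y) = -3312
Complete the square in x and y: 64(x - 9)² + 39(y + 4)² = -3312 + 5184 + 624 = 2496
Divide by 2496: (x - 9)²/39 + (y + 4)²/64 = 1
Ellipse, center (9, -4), major axis vertical; a² = 64, b² = 39.
c² = a² - b² = 25, so c = 5.
e = c/a = 5/8.

e = 5/8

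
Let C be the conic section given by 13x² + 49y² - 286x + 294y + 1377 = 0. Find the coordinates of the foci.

(5, -3) and (17, -3)

Rearranging, 13(x² - 22x) + 49(y² + 6y) = -1377.
Complete the square in x and y: 13(x - 11)² + 49(y + 3)² = -1377 + 1573 + 441 = 637
Dividing both sides by 637: (x - 11)²/49 + (y + 3)²/13 = 1
Ellipse, center (11, -3), major axis horizontal; a² = 49, b² = 13.
c² = a² - b² = 49 - 13 = 36, so c = 6.
Foci lie on the horizontal axis through the center: (h ± c, k).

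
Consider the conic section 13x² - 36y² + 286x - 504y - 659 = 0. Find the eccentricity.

e = 7/6

Collect terms: 13(x² + 22x) -36(y² + 14y) = 659
13(x + 11)² -36(y + 7)² = 659 + 1573 - 1764 = 468
Divide by 468: (x + 11)²/36 - (y + 7)²/13 = 1
Hyperbola, center (-11, -7), transverse axis horizontal; a² = 36, b² = 13.
c² = a² + b² = 49, so c = 7.
e = c/a = 7/6.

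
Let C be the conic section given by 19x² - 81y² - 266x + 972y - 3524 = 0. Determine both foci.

Rearranging, 19(x² - 14x) -81(y² - 12y) = 3524.
19(x - 7)² -81(y - 6)² = 3524 + 931 - 2916 = 1539
Divide through by 1539 to get (x - 7)²/81 - (y - 6)²/19 = 1.
Hyperbola, center (7, 6), transverse axis horizontal; a² = 81, b² = 19.
c² = a² + b² = 81 + 19 = 100, so c = 10.
Foci lie on the horizontal axis through the center: (h ± c, k).

(-3, 6) and (17, 6)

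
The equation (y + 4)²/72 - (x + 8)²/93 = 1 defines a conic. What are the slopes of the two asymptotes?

2√186/31 and -2√186/31

Center (-8, -4). The positive term is the y-term, so the transverse axis is vertical; a² = 72, b² = 93.
For a vertical hyperbola the asymptotes have slope ±a/b.
Here that is ±6√2/√93 = ±2√186/31.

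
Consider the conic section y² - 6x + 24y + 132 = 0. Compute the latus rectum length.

6

Only y is squared. Complete the square in y: (y + 12)² = 6(x + 2).
Vertex (-2, -12); 4p = 6 so p = 3/2. Opens right.
Latus rectum length = |4p| = 6.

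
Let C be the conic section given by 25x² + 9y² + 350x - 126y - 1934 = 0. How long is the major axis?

Collect terms: 25(x² + 14x) + 9(y² - 14y) = 1934
Complete the square: 25(x + 7)² + 9(y - 7)² = 1934 + 1225 + 441 = 3600
Divide through by 3600 to get (x + 7)²/144 + (y - 7)²/400 = 1.
Ellipse, center (-7, 7), major axis vertical; a² = 400, b² = 144.
a² = 400 so a = 20; the major axis has length 2a = 40.

40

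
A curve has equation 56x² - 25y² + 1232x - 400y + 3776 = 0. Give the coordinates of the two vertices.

Group: 56(x² + 22x) -25(y² + 16y) = -3776
Completing the square gives 56(x + 11)² -25(y + 8)² = -3776 + 6776 - 1600 = 1400.
Dividing both sides by 1400: (x + 11)²/25 - (y + 8)²/56 = 1
Hyperbola, center (-11, -8), transverse axis horizontal; a² = 25, b² = 56.
a = 5. Vertices at (h ± a, k).

(-16, -8) and (-6, -8)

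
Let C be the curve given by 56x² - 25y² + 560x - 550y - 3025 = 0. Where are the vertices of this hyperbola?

56(x² + 10x) -25(y² + 22y) = 3025
Complete the square in x and y: 56(x + 5)² -25(y + 11)² = 3025 + 1400 - 3025 = 1400
Divide through by 1400 to get (x + 5)²/25 - (y + 11)²/56 = 1.
Hyperbola, center (-5, -11), transverse axis horizontal; a² = 25, b² = 56.
a = 5. Vertices at (h ± a, k).

(-10, -11) and (0, -11)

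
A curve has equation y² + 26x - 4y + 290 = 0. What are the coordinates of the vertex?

Only y is squared. Complete the square in y: (y - 2)² = -26(x + 11).
Vertex (-11, 2); 4p = -26 so p = -13/2. Opens left.

(-11, 2)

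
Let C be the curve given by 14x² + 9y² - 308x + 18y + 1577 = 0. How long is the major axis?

Collect terms: 14(x² - 22x) + 9(y² + 2y) = -1577
14(x - 11)² + 9(y + 1)² = -1577 + 1694 + 9 = 126
Dividing both sides by 126: (x - 11)²/9 + (y + 1)²/14 = 1
Ellipse, center (11, -1), major axis vertical; a² = 14, b² = 9.
a² = 14 so a = √14; the major axis has length 2a = 2√14.

2√14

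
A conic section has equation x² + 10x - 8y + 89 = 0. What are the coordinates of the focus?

Only x is squared. Complete the square in x: (x + 5)² = 8(y - 8).
Vertex (-5, 8); 4p = 8 so p = 2. Opens up.
Focus is p units from the vertex along the axis: (h, k + p).

(-5, 10)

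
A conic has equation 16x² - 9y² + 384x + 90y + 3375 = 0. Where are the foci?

(-12, -10) and (-12, 20)

Group: 16(x² + 24x) -9(y² - 10y) = -3375
Complete the square: 16(x + 12)² -9(y - 5)² = -3375 + 2304 - 225 = -1296
Divide through by -1296 to get (y - 5)²/144 - (x + 12)²/81 = 1.
Hyperbola, center (-12, 5), transverse axis vertical; a² = 144, b² = 81.
c² = a² + b² = 144 + 81 = 225, so c = 15.
Foci lie on the vertical axis through the center: (h, k ± c).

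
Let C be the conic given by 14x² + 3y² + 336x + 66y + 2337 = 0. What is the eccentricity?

Group the x- and y-terms: 14(x² + 24x) + 3(y² + 22y) = -2337
14(x + 12)² + 3(y + 11)² = -2337 + 2016 + 363 = 42
Dividing both sides by 42: (x + 12)²/3 + (y + 11)²/14 = 1
Ellipse, center (-12, -11), major axis vertical; a² = 14, b² = 3.
c² = a² - b² = 11, so c = √11.
e = c/a = √11/√14 = √154/14.

e = √154/14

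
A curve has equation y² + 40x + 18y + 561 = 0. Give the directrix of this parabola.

x = -2

Only y is squared. Complete the square in y: (y + 9)² = -40(x + 12).
Vertex (-12, -9); 4p = -40 so p = -10. Opens left.
Directrix is the vertical line x = h − p = -12 − (-10) = -2.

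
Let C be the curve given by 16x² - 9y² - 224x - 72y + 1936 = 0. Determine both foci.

(7, -19) and (7, 11)

Group: 16(x² - 14x) -9(y² + 8y) = -1936
16(x - 7)² -9(y + 4)² = -1936 + 784 - 144 = -1296
Dividing both sides by -1296: (y + 4)²/144 - (x - 7)²/81 = 1
Hyperbola, center (7, -4), transverse axis vertical; a² = 144, b² = 81.
c² = a² + b² = 144 + 81 = 225, so c = 15.
Foci lie on the vertical axis through the center: (h, k ± c).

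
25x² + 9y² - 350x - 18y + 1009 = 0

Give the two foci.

Group: 25(x² - 14x) + 9(y² - 2y) = -1009
Completing the square gives 25(x - 7)² + 9(y - 1)² = -1009 + 1225 + 9 = 225.
Divide by 225: (x - 7)²/9 + (y - 1)²/25 = 1
Ellipse, center (7, 1), major axis vertical; a² = 25, b² = 9.
c² = a² - b² = 25 - 9 = 16, so c = 4.
Foci lie on the vertical axis through the center: (h, k ± c).

(7, -3) and (7, 5)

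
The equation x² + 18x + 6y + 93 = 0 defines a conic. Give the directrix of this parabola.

Only x is squared. Complete the square in x: (x + 9)² = -6(y + 2).
Vertex (-9, -2); 4p = -6 so p = -3/2. Opens down.
Directrix is the horizontal line y = k − p = -2 − (-3/2) = -1/2.

y = -1/2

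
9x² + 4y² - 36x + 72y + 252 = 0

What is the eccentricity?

9(x² - 4x) + 4(y² + 18y) = -252
9(x - 2)² + 4(y + 9)² = -252 + 36 + 324 = 108
Dividing both sides by 108: (x - 2)²/12 + (y + 9)²/27 = 1
Ellipse, center (2, -9), major axis vertical; a² = 27, b² = 12.
c² = a² - b² = 15, so c = √15.
e = c/a = √15/3√3 = √5/3.

e = √5/3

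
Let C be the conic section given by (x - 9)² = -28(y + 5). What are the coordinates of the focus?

Vertex (9, -5); 4p = -28 so p = -7. Opens down.
Focus is p units from the vertex along the axis: (h, k + p).

(9, -12)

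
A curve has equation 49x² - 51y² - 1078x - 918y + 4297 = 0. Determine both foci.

(11, -19) and (11, 1)

Group: 49(x² - 22x) -51(y² + 18y) = -4297
Completing the square gives 49(x - 11)² -51(y + 9)² = -4297 + 5929 - 4131 = -2499.
Dividing both sides by -2499: (y + 9)²/49 - (x - 11)²/51 = 1
Hyperbola, center (11, -9), transverse axis vertical; a² = 49, b² = 51.
c² = a² + b² = 49 + 51 = 100, so c = 10.
Foci lie on the vertical axis through the center: (h, k ± c).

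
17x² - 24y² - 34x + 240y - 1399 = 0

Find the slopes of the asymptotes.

√102/12 and -√102/12

Rearranging, 17(x² - 2x) -24(y² - 10y) = 1399.
17(x - 1)² -24(y - 5)² = 1399 + 17 - 600 = 816
Divide by 816: (x - 1)²/48 - (y - 5)²/34 = 1
Hyperbola, center (1, 5), transverse axis horizontal; a² = 48, b² = 34.
For a horizontal hyperbola the asymptotes have slope ±b/a.
Here that is ±√34/4√3 = ±√102/12.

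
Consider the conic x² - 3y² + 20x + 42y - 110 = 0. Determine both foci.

(-10 - 2√21, 7) and (-10 + 2√21, 7)

Rearranging, (x² + 20x) -3(y² - 14y) = 110.
Complete the square: (x + 10)² -3(y - 7)² = 110 + 100 - 147 = 63
Dividing both sides by 63: (x + 10)²/63 - (y - 7)²/21 = 1
Hyperbola, center (-10, 7), transverse axis horizontal; a² = 63, b² = 21.
c² = a² + b² = 63 + 21 = 84, so c = 2√21.
Foci lie on the horizontal axis through the center: (h ± c, k).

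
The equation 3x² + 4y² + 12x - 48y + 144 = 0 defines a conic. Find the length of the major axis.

4

Collect terms: 3(x² + 4x) + 4(y² - 12y) = -144
Complete the square: 3(x + 2)² + 4(y - 6)² = -144 + 12 + 144 = 12
Divide by 12: (x + 2)²/4 + (y - 6)²/3 = 1
Ellipse, center (-2, 6), major axis horizontal; a² = 4, b² = 3.
a² = 4 so a = 2; the major axis has length 2a = 4.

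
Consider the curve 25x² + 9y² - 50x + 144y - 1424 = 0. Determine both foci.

Group the x- and y-terms: 25(x² - 2x) + 9(y² + 16y) = 1424
25(x - 1)² + 9(y + 8)² = 1424 + 25 + 576 = 2025
Divide through by 2025 to get (x - 1)²/81 + (y + 8)²/225 = 1.
Ellipse, center (1, -8), major axis vertical; a² = 225, b² = 81.
c² = a² - b² = 225 - 81 = 144, so c = 12.
Foci lie on the vertical axis through the center: (h, k ± c).

(1, -20) and (1, 4)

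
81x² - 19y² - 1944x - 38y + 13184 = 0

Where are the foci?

(12, -11) and (12, 9)

Rearranging, 81(x² - 24x) -19(y² + 2y) = -13184.
81(x - 12)² -19(y + 1)² = -13184 + 11664 - 19 = -1539
Divide through by -1539 to get (y + 1)²/81 - (x - 12)²/19 = 1.
Hyperbola, center (12, -1), transverse axis vertical; a² = 81, b² = 19.
c² = a² + b² = 81 + 19 = 100, so c = 10.
Foci lie on the vertical axis through the center: (h, k ± c).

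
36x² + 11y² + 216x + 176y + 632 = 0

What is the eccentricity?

36(x² + 6x) + 11(y² + 16y) = -632
Completing the square gives 36(x + 3)² + 11(y + 8)² = -632 + 324 + 704 = 396.
Divide through by 396 to get (x + 3)²/11 + (y + 8)²/36 = 1.
Ellipse, center (-3, -8), major axis vertical; a² = 36, b² = 11.
c² = a² - b² = 25, so c = 5.
e = c/a = 5/6.

e = 5/6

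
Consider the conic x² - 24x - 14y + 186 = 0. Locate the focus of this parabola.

(12, 13/2)

Only x is squared. Complete the square in x: (x - 12)² = 14(y - 3).
Vertex (12, 3); 4p = 14 so p = 7/2. Opens up.
Focus is p units from the vertex along the axis: (h, k + p).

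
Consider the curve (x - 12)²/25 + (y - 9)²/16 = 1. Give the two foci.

(9, 9) and (15, 9)

Center (12, 9). The larger denominator 25 sits under the x-term, so the major axis is horizontal; a² = 25, b² = 16.
c² = a² - b² = 25 - 16 = 9, so c = 3.
Foci lie on the horizontal axis through the center: (h ± c, k).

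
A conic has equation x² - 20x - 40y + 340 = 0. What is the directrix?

y = -4

Only x is squared. Complete the square in x: (x - 10)² = 40(y - 6).
Vertex (10, 6); 4p = 40 so p = 10. Opens up.
Directrix is the horizontal line y = k − p = 6 − (10) = -4.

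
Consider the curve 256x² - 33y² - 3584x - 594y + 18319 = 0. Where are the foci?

Rearranging, 256(x² - 14x) -33(y² + 18y) = -18319.
Complete the square in x and y: 256(x - 7)² -33(y + 9)² = -18319 + 12544 - 2673 = -8448
Divide by -8448: (y + 9)²/256 - (x - 7)²/33 = 1
Hyperbola, center (7, -9), transverse axis vertical; a² = 256, b² = 33.
c² = a² + b² = 256 + 33 = 289, so c = 17.
Foci lie on the vertical axis through the center: (h, k ± c).

(7, -26) and (7, 8)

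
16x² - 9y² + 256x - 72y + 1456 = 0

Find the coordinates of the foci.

16(x² + 16x) -9(y² + 8y) = -1456
Complete the square: 16(x + 8)² -9(y + 4)² = -1456 + 1024 - 144 = -576
Dividing both sides by -576: (y + 4)²/64 - (x + 8)²/36 = 1
Hyperbola, center (-8, -4), transverse axis vertical; a² = 64, b² = 36.
c² = a² + b² = 64 + 36 = 100, so c = 10.
Foci lie on the vertical axis through the center: (h, k ± c).

(-8, -14) and (-8, 6)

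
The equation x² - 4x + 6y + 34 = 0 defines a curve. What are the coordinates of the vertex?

(2, -5)

Only x is squared. Complete the square in x: (x - 2)² = -6(y + 5).
Vertex (2, -5); 4p = -6 so p = -3/2. Opens down.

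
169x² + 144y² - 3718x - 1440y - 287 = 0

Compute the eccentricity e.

169(x² - 22x) + 144(y² - 10y) = 287
Complete the square in x and y: 169(x - 11)² + 144(y - 5)² = 287 + 20449 + 3600 = 24336
Dividing both sides by 24336: (x - 11)²/144 + (y - 5)²/169 = 1
Ellipse, center (11, 5), major axis vertical; a² = 169, b² = 144.
c² = a² - b² = 25, so c = 5.
e = c/a = 5/13.

e = 5/13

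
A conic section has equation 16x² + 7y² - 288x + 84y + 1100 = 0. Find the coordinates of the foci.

(9, -12) and (9, 0)

Group the x- and y-terms: 16(x² - 18x) + 7(y² + 12y) = -1100
16(x - 9)² + 7(y + 6)² = -1100 + 1296 + 252 = 448
Divide by 448: (x - 9)²/28 + (y + 6)²/64 = 1
Ellipse, center (9, -6), major axis vertical; a² = 64, b² = 28.
c² = a² - b² = 64 - 28 = 36, so c = 6.
Foci lie on the vertical axis through the center: (h, k ± c).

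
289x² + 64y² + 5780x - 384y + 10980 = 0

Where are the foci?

Group: 289(x² + 20x) + 64(y² - 6y) = -10980
Complete the square in x and y: 289(x + 10)² + 64(y - 3)² = -10980 + 28900 + 576 = 18496
Dividing both sides by 18496: (x + 10)²/64 + (y - 3)²/289 = 1
Ellipse, center (-10, 3), major axis vertical; a² = 289, b² = 64.
c² = a² - b² = 289 - 64 = 225, so c = 15.
Foci lie on the vertical axis through the center: (h, k ± c).

(-10, -12) and (-10, 18)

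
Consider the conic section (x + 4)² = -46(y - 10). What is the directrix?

Vertex (-4, 10); 4p = -46 so p = -23/2. Opens down.
Directrix is the horizontal line y = k − p = 10 − (-23/2) = 43/2.

y = 43/2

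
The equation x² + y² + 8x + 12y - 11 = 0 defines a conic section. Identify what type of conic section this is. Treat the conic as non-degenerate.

circle

No xy term. Coefficients of x² and y² are A = 1, C = 1.
A = C (same sign) ⇒ circle.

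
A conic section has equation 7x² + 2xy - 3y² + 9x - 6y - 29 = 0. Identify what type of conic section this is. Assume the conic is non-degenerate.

A = 7, B = 2, C = -3.
Discriminant B² − 4AC = 2² − 4·7·(-3) = 88.
B² − 4AC > 0 ⇒ hyperbola.

hyperbola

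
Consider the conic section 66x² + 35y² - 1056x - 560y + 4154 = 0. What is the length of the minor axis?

66(x² - 16x) + 35(y² - 16y) = -4154
Complete the square in x and y: 66(x - 8)² + 35(y - 8)² = -4154 + 4224 + 2240 = 2310
Divide by 2310: (x - 8)²/35 + (y - 8)²/66 = 1
Ellipse, center (8, 8), major axis vertical; a² = 66, b² = 35.
b² = 35 so b = √35; the minor axis has length 2b = 2√35.

2√35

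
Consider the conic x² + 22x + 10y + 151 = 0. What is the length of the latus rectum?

10

Only x is squared. Complete the square in x: (x + 11)² = -10(y + 3).
Vertex (-11, -3); 4p = -10 so p = -5/2. Opens down.
Latus rectum length = |4p| = 10.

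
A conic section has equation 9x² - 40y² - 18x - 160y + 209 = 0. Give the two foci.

(1, -9) and (1, 5)

9(x² - 2x) -40(y² + 4y) = -209
Completing the square gives 9(x - 1)² -40(y + 2)² = -209 + 9 - 160 = -360.
Divide through by -360 to get (y + 2)²/9 - (x - 1)²/40 = 1.
Hyperbola, center (1, -2), transverse axis vertical; a² = 9, b² = 40.
c² = a² + b² = 9 + 40 = 49, so c = 7.
Foci lie on the vertical axis through the center: (h, k ± c).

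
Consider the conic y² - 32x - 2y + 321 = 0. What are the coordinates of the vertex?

Only y is squared. Complete the square in y: (y - 1)² = 32(x - 10).
Vertex (10, 1); 4p = 32 so p = 8. Opens right.

(10, 1)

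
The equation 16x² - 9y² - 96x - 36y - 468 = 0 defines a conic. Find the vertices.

Rearranging, 16(x² - 6x) -9(y² + 4y) = 468.
Completing the square gives 16(x - 3)² -9(y + 2)² = 468 + 144 - 36 = 576.
Dividing both sides by 576: (x - 3)²/36 - (y + 2)²/64 = 1
Hyperbola, center (3, -2), transverse axis horizontal; a² = 36, b² = 64.
a = 6. Vertices at (h ± a, k).

(-3, -2) and (9, -2)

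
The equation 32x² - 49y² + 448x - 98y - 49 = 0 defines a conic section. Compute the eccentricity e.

32(x² + 14x) -49(y² + 2y) = 49
Completing the square gives 32(x + 7)² -49(y + 1)² = 49 + 1568 - 49 = 1568.
Divide by 1568: (x + 7)²/49 - (y + 1)²/32 = 1
Hyperbola, center (-7, -1), transverse axis horizontal; a² = 49, b² = 32.
c² = a² + b² = 81, so c = 9.
e = c/a = 9/7.

e = 9/7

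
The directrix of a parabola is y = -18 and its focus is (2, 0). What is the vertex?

(2, -9)

The vertex is the midpoint between the focus and the directrix along the axis of symmetry.
Axis is vertical (directrix is horizontal). Vertex y-coordinate = (0 + (-18))/2 = -9; x-coordinate = 2.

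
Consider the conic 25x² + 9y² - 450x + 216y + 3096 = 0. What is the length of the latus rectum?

18/5

Collect terms: 25(x² - 18x) + 9(y² + 24y) = -3096
25(x - 9)² + 9(y + 12)² = -3096 + 2025 + 1296 = 225
Divide by 225: (x - 9)²/9 + (y + 12)²/25 = 1
Ellipse, center (9, -12), major axis vertical; a² = 25, b² = 9.
Latus rectum length = 2b²/a = 2·9/5 = 18/5.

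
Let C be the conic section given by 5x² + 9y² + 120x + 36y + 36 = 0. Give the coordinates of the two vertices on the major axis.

(-24, -2) and (0, -2)

5(x² + 24x) + 9(y² + 4y) = -36
5(x + 12)² + 9(y + 2)² = -36 + 720 + 36 = 720
Dividing both sides by 720: (x + 12)²/144 + (y + 2)²/80 = 1
Ellipse, center (-12, -2), major axis horizontal; a² = 144, b² = 80.
a = 12. Vertices at (h ± a, k).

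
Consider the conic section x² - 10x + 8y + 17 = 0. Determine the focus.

(5, -1)

Only x is squared. Complete the square in x: (x - 5)² = -8(y - 1).
Vertex (5, 1); 4p = -8 so p = -2. Opens down.
Focus is p units from the vertex along the axis: (h, k + p).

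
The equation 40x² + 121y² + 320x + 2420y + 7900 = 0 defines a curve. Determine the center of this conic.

Group the x- and y-terms: 40(x² + 8x) + 121(y² + 20y) = -7900
Complete the square in x and y: 40(x + 4)² + 121(y + 10)² = -7900 + 640 + 12100 = 4840
Divide through by 4840 to get (x + 4)²/121 + (y + 10)²/40 = 1.
Ellipse with center (-4, -10).

(-4, -10)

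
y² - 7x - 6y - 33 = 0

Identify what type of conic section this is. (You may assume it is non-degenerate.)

No xy term. Coefficients of x² and y² are A = 0, C = 1.
Exactly one squared variable ⇒ parabola.

parabola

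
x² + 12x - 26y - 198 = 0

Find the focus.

Only x is squared. Complete the square in x: (x + 6)² = 26(y + 9).
Vertex (-6, -9); 4p = 26 so p = 13/2. Opens up.
Focus is p units from the vertex along the axis: (h, k + p).

(-6, -5/2)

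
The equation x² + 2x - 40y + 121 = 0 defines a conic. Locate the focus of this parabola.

Only x is squared. Complete the square in x: (x + 1)² = 40(y - 3).
Vertex (-1, 3); 4p = 40 so p = 10. Opens up.
Focus is p units from the vertex along the axis: (h, k + p).

(-1, 13)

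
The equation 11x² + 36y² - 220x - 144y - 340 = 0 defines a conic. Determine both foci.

(0, 2) and (20, 2)

Group the x- and y-terms: 11(x² - 20x) + 36(y² - 4y) = 340
Completing the square gives 11(x - 10)² + 36(y - 2)² = 340 + 1100 + 144 = 1584.
Divide through by 1584 to get (x - 10)²/144 + (y - 2)²/44 = 1.
Ellipse, center (10, 2), major axis horizontal; a² = 144, b² = 44.
c² = a² - b² = 144 - 44 = 100, so c = 10.
Foci lie on the horizontal axis through the center: (h ± c, k).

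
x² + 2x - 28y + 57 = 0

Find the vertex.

Only x is squared. Complete the square in x: (x + 1)² = 28(y - 2).
Vertex (-1, 2); 4p = 28 so p = 7. Opens up.

(-1, 2)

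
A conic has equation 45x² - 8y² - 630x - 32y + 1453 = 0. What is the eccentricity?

e = √106/4

Rearranging, 45(x² - 14x) -8(y² + 4y) = -1453.
45(x - 7)² -8(y + 2)² = -1453 + 2205 - 32 = 720
Dividing both sides by 720: (x - 7)²/16 - (y + 2)²/90 = 1
Hyperbola, center (7, -2), transverse axis horizontal; a² = 16, b² = 90.
c² = a² + b² = 106, so c = √106.
e = c/a = √106/4.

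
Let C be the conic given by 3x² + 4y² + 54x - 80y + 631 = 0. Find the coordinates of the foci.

Rearranging, 3(x² + 18x) + 4(y² - 20y) = -631.
Complete the square: 3(x + 9)² + 4(y - 10)² = -631 + 243 + 400 = 12
Divide by 12: (x + 9)²/4 + (y - 10)²/3 = 1
Ellipse, center (-9, 10), major axis horizontal; a² = 4, b² = 3.
c² = a² - b² = 4 - 3 = 1, so c = 1.
Foci lie on the horizontal axis through the center: (h ± c, k).

(-10, 10) and (-8, 10)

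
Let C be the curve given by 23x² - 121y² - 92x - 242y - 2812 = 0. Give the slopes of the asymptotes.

23(x² - 4x) -121(y² + 2y) = 2812
23(x - 2)² -121(y + 1)² = 2812 + 92 - 121 = 2783
Dividing both sides by 2783: (x - 2)²/121 - (y + 1)²/23 = 1
Hyperbola, center (2, -1), transverse axis horizontal; a² = 121, b² = 23.
For a horizontal hyperbola the asymptotes have slope ±b/a.
Here that is ±√23/11.

√23/11 and -√23/11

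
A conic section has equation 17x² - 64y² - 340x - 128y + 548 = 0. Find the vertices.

Group: 17(x² - 20x) -64(y² + 2y) = -548
Completing the square gives 17(x - 10)² -64(y + 1)² = -548 + 1700 - 64 = 1088.
Divide through by 1088 to get (x - 10)²/64 - (y + 1)²/17 = 1.
Hyperbola, center (10, -1), transverse axis horizontal; a² = 64, b² = 17.
a = 8. Vertices at (h ± a, k).

(2, -1) and (18, -1)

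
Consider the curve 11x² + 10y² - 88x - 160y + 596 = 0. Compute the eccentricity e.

e = √11/11

Collect terms: 11(x² - 8x) + 10(y² - 16y) = -596
Complete the square in x and y: 11(x - 4)² + 10(y - 8)² = -596 + 176 + 640 = 220
Dividing both sides by 220: (x - 4)²/20 + (y - 8)²/22 = 1
Ellipse, center (4, 8), major axis vertical; a² = 22, b² = 20.
c² = a² - b² = 2, so c = √2.
e = c/a = √2/√22 = √11/11.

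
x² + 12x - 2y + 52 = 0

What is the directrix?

y = 15/2

Only x is squared. Complete the square in x: (x + 6)² = 2(y - 8).
Vertex (-6, 8); 4p = 2 so p = 1/2. Opens up.
Directrix is the horizontal line y = k − p = 8 − (1/2) = 15/2.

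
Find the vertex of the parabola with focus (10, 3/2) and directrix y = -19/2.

(10, -4)

The vertex is the midpoint between the focus and the directrix along the axis of symmetry.
Axis is vertical (directrix is horizontal). Vertex y-coordinate = (3/2 + (-19/2))/2 = -4; x-coordinate = 10.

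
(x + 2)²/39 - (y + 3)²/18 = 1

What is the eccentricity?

Center (-2, -3). The positive term is the x-term, so the transverse axis is horizontal; a² = 39, b² = 18.
c² = a² + b² = 57, so c = √57.
e = c/a = √57/√39 = √247/13.

e = √247/13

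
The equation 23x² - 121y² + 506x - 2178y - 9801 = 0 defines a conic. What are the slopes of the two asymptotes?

√23/11 and -√23/11

Group the x- and y-terms: 23(x² + 22x) -121(y² + 18y) = 9801
Complete the square in x and y: 23(x + 11)² -121(y + 9)² = 9801 + 2783 - 9801 = 2783
Divide through by 2783 to get (x + 11)²/121 - (y + 9)²/23 = 1.
Hyperbola, center (-11, -9), transverse axis horizontal; a² = 121, b² = 23.
For a horizontal hyperbola the asymptotes have slope ±b/a.
Here that is ±√23/11.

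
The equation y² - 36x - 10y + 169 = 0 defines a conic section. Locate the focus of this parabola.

(13, 5)

Only y is squared. Complete the square in y: (y - 5)² = 36(x - 4).
Vertex (4, 5); 4p = 36 so p = 9. Opens right.
Focus is p units from the vertex along the axis: (h + p, k).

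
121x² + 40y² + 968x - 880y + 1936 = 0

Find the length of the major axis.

Group: 121(x² + 8x) + 40(y² - 22y) = -1936
Complete the square in x and y: 121(x + 4)² + 40(y - 11)² = -1936 + 1936 + 4840 = 4840
Dividing both sides by 4840: (x + 4)²/40 + (y - 11)²/121 = 1
Ellipse, center (-4, 11), major axis vertical; a² = 121, b² = 40.
a² = 121 so a = 11; the major axis has length 2a = 22.

22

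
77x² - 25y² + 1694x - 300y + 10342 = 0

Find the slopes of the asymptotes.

Group: 77(x² + 22x) -25(y² + 12y) = -10342
Complete the square in x and y: 77(x + 11)² -25(y + 6)² = -10342 + 9317 - 900 = -1925
Divide by -1925: (y + 6)²/77 - (x + 11)²/25 = 1
Hyperbola, center (-11, -6), transverse axis vertical; a² = 77, b² = 25.
For a vertical hyperbola the asymptotes have slope ±a/b.
Here that is ±√77/5.

√77/5 and -√77/5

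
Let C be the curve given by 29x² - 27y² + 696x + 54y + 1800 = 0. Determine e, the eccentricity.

Group: 29(x² + 24x) -27(y² - 2y) = -1800
29(x + 12)² -27(y - 1)² = -1800 + 4176 - 27 = 2349
Divide through by 2349 to get (x + 12)²/81 - (y - 1)²/87 = 1.
Hyperbola, center (-12, 1), transverse axis horizontal; a² = 81, b² = 87.
c² = a² + b² = 168, so c = 2√42.
e = c/a = 2√42/9.

e = 2√42/9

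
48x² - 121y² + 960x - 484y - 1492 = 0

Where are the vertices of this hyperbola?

48(x² + 20x) -121(y² + 4y) = 1492
48(x + 10)² -121(y + 2)² = 1492 + 4800 - 484 = 5808
Divide through by 5808 to get (x + 10)²/121 - (y + 2)²/48 = 1.
Hyperbola, center (-10, -2), transverse axis horizontal; a² = 121, b² = 48.
a = 11. Vertices at (h ± a, k).

(-21, -2) and (1, -2)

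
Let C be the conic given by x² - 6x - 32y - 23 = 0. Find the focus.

Only x is squared. Complete the square in x: (x - 3)² = 32(y + 1).
Vertex (3, -1); 4p = 32 so p = 8. Opens up.
Focus is p units from the vertex along the axis: (h, k + p).

(3, 7)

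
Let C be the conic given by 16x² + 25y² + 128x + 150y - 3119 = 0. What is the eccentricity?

e = 3/5

Rearranging, 16(x² + 8x) + 25(y² + 6y) = 3119.
Complete the square: 16(x + 4)² + 25(y + 3)² = 3119 + 256 + 225 = 3600
Dividing both sides by 3600: (x + 4)²/225 + (y + 3)²/144 = 1
Ellipse, center (-4, -3), major axis horizontal; a² = 225, b² = 144.
c² = a² - b² = 81, so c = 9.
e = c/a = 9/15 = 3/5.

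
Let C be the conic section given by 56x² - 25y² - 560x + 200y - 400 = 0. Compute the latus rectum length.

112/5

Group: 56(x² - 10x) -25(y² - 8y) = 400
Complete the square in x and y: 56(x - 5)² -25(y - 4)² = 400 + 1400 - 400 = 1400
Divide by 1400: (x - 5)²/25 - (y - 4)²/56 = 1
Hyperbola, center (5, 4), transverse axis horizontal; a² = 25, b² = 56.
Latus rectum length = 2b²/a = 2·56/5 = 112/5.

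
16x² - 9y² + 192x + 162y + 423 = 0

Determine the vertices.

Group the x- and y-terms: 16(x² + 12x) -9(y² - 18y) = -423
Complete the square in x and y: 16(x + 6)² -9(y - 9)² = -423 + 576 - 729 = -576
Divide through by -576 to get (y - 9)²/64 - (x + 6)²/36 = 1.
Hyperbola, center (-6, 9), transverse axis vertical; a² = 64, b² = 36.
a = 8. Vertices at (h, k ± a).

(-6, 1) and (-6, 17)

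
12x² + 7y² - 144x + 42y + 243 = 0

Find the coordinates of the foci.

(6, -3 - √15) and (6, -3 + √15)

Group: 12(x² - 12x) + 7(y² + 6y) = -243
Completing the square gives 12(x - 6)² + 7(y + 3)² = -243 + 432 + 63 = 252.
Divide through by 252 to get (x - 6)²/21 + (y + 3)²/36 = 1.
Ellipse, center (6, -3), major axis vertical; a² = 36, b² = 21.
c² = a² - b² = 36 - 21 = 15, so c = √15.
Foci lie on the vertical axis through the center: (h, k ± c).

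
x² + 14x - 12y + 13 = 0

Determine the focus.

(-7, 0)

Only x is squared. Complete the square in x: (x + 7)² = 12(y + 3).
Vertex (-7, -3); 4p = 12 so p = 3. Opens up.
Focus is p units from the vertex along the axis: (h, k + p).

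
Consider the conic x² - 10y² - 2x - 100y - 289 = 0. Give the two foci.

Collect terms: (x² - 2x) -10(y² + 10y) = 289
Completing the square gives (x - 1)² -10(y + 5)² = 289 + 1 - 250 = 40.
Divide through by 40 to get (x - 1)²/40 - (y + 5)²/4 = 1.
Hyperbola, center (1, -5), transverse axis horizontal; a² = 40, b² = 4.
c² = a² + b² = 40 + 4 = 44, so c = 2√11.
Foci lie on the horizontal axis through the center: (h ± c, k).

(1 - 2√11, -5) and (1 + 2√11, -5)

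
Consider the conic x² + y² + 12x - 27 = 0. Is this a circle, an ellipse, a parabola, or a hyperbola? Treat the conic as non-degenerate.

circle

No xy term. Coefficients of x² and y² are A = 1, C = 1.
A = C (same sign) ⇒ circle.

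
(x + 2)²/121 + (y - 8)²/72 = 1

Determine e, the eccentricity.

e = 7/11

Center (-2, 8). The larger denominator 121 sits under the x-term, so the major axis is horizontal; a² = 121, b² = 72.
c² = a² - b² = 49, so c = 7.
e = c/a = 7/11.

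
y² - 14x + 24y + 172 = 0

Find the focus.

(11/2, -12)

Only y is squared. Complete the square in y: (y + 12)² = 14(x - 2).
Vertex (2, -12); 4p = 14 so p = 7/2. Opens right.
Focus is p units from the vertex along the axis: (h + p, k).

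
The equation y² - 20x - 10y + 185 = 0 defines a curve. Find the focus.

(13, 5)

Only y is squared. Complete the square in y: (y - 5)² = 20(x - 8).
Vertex (8, 5); 4p = 20 so p = 5. Opens right.
Focus is p units from the vertex along the axis: (h + p, k).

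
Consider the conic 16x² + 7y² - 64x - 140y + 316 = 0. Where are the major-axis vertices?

(2, 2) and (2, 18)

Group: 16(x² - 4x) + 7(y² - 20y) = -316
Complete the square in x and y: 16(x - 2)² + 7(y - 10)² = -316 + 64 + 700 = 448
Divide by 448: (x - 2)²/28 + (y - 10)²/64 = 1
Ellipse, center (2, 10), major axis vertical; a² = 64, b² = 28.
a = 8. Vertices at (h, k ± a).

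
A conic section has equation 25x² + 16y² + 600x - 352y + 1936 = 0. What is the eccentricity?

e = 3/5

25(x² + 24x) + 16(y² - 22y) = -1936
Complete the square: 25(x + 12)² + 16(y - 11)² = -1936 + 3600 + 1936 = 3600
Divide through by 3600 to get (x + 12)²/144 + (y - 11)²/225 = 1.
Ellipse, center (-12, 11), major axis vertical; a² = 225, b² = 144.
c² = a² - b² = 81, so c = 9.
e = c/a = 9/15 = 3/5.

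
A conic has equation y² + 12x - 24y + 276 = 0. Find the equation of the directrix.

Only y is squared. Complete the square in y: (y - 12)² = -12(x + 11).
Vertex (-11, 12); 4p = -12 so p = -3. Opens left.
Directrix is the vertical line x = h − p = -11 − (-3) = -8.

x = -8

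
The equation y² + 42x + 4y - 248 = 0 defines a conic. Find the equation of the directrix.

Only y is squared. Complete the square in y: (y + 2)² = -42(x - 6).
Vertex (6, -2); 4p = -42 so p = -21/2. Opens left.
Directrix is the vertical line x = h − p = 6 − (-21/2) = 33/2.

x = 33/2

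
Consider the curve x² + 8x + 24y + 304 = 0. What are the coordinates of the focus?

(-4, -18)

Only x is squared. Complete the square in x: (x + 4)² = -24(y + 12).
Vertex (-4, -12); 4p = -24 so p = -6. Opens down.
Focus is p units from the vertex along the axis: (h, k + p).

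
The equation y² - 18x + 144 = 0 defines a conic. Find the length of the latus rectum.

Only y is squared. Complete the square in y: y² = 18(x - 8).
Vertex (8, 0); 4p = 18 so p = 9/2. Opens right.
Latus rectum length = |4p| = 18.

18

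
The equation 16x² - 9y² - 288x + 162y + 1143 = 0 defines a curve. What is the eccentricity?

e = 5/4

Group: 16(x² - 18x) -9(y² - 18y) = -1143
Completing the square gives 16(x - 9)² -9(y - 9)² = -1143 + 1296 - 729 = -576.
Dividing both sides by -576: (y - 9)²/64 - (x - 9)²/36 = 1
Hyperbola, center (9, 9), transverse axis vertical; a² = 64, b² = 36.
c² = a² + b² = 100, so c = 10.
e = c/a = 10/8 = 5/4.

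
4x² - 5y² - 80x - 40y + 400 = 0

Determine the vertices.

4(x² - 20x) -5(y² + 8y) = -400
Complete the square: 4(x - 10)² -5(y + 4)² = -400 + 400 - 80 = -80
Divide through by -80 to get (y + 4)²/16 - (x - 10)²/20 = 1.
Hyperbola, center (10, -4), transverse axis vertical; a² = 16, b² = 20.
a = 4. Vertices at (h, k ± a).

(10, -8) and (10, 0)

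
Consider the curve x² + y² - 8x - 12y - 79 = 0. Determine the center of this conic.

Group the x- and y-terms: (x² - 8x) + (y² - 12y) = 79
Complete the square in x and y: (x - 4)² + (y - 6)² = 79 + 16 + 36 = 131
So (x - 4)² + (y - 6)² = 131.
Circle centered at (4, 6) with r² = 131.

(4, 6)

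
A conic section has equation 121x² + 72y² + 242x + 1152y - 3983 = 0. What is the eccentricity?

e = 7/11

Collect terms: 121(x² + 2x) + 72(y² + 16y) = 3983
Completing the square gives 121(x + 1)² + 72(y + 8)² = 3983 + 121 + 4608 = 8712.
Divide through by 8712 to get (x + 1)²/72 + (y + 8)²/121 = 1.
Ellipse, center (-1, -8), major axis vertical; a² = 121, b² = 72.
c² = a² - b² = 49, so c = 7.
e = c/a = 7/11.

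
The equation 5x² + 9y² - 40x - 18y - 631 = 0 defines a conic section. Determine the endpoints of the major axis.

Collect terms: 5(x² - 8x) + 9(y² - 2y) = 631
Complete the square in x and y: 5(x - 4)² + 9(y - 1)² = 631 + 80 + 9 = 720
Dividing both sides by 720: (x - 4)²/144 + (y - 1)²/80 = 1
Ellipse, center (4, 1), major axis horizontal; a² = 144, b² = 80.
a = 12. Vertices at (h ± a, k).

(-8, 1) and (16, 1)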